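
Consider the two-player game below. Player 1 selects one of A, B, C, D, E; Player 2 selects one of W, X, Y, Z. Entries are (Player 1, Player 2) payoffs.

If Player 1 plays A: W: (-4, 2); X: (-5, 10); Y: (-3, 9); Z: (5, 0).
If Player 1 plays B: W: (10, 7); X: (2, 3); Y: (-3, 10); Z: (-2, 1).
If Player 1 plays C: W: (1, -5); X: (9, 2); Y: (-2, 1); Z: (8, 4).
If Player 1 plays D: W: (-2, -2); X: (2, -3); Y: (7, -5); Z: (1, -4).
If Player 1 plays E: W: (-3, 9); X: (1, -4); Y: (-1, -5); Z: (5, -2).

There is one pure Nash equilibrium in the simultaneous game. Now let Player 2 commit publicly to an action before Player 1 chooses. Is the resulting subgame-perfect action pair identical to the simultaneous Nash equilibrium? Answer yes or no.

no

Solve by backward induction (Player 2 leads).
- W: Player 1 compares -4, 10, 1, -2, -3 and picks B; Player 2 would get 7.
- X: Player 1 compares -5, 2, 9, 2, 1 and picks C; Player 2 would get 2.
- Y: Player 1 compares -3, -3, -2, 7, -1 and picks D; Player 2 would get -5.
- Z: Player 1 compares 5, -2, 8, 1, 5 and picks C; Player 2 would get 4.
Among 7, 2, -5, 4, the best is 7 at W. Subgame-perfect outcome: (B, W) with payoffs (10, 7).
For the simultaneous game, intersect best replies.
Player 1's best replies: W→B; X→C; Y→D; Z→C.
Player 2's best replies: A→X; B→Y; C→Z; D→W; E→W.
The unique mutual best reply is (C, Z), giving (8, 4).
Sequential outcome (B, W) differs from the Nash profile (C, Z).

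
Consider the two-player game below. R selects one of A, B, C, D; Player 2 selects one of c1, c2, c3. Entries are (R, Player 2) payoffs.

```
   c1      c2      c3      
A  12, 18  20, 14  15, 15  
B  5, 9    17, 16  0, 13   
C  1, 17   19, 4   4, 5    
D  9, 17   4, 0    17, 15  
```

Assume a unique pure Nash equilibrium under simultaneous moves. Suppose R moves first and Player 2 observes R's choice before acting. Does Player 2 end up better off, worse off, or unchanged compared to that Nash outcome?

Player 2 best-responds to each possible R move:
- A: BR = c1, leader payoff 12.
- B: BR = c2, leader payoff 17.
- C: BR = c1, leader payoff 1.
- D: BR = c1, leader payoff 9.
Among 12, 17, 1, 9, the best is 17 at B. Subgame-perfect outcome: (B, c2) with payoffs (17, 16).
For the simultaneous game, intersect best replies.
R's best replies: c1→A; c2→A; c3→D.
Player 2's best replies: A→c1; B→c2; C→c1; D→c1.
Only (A, c1) has each player best-responding; Nash payoffs (12, 18).
Player 2 earns 16 sequentially versus 18 at the Nash outcome: worse off.

worse off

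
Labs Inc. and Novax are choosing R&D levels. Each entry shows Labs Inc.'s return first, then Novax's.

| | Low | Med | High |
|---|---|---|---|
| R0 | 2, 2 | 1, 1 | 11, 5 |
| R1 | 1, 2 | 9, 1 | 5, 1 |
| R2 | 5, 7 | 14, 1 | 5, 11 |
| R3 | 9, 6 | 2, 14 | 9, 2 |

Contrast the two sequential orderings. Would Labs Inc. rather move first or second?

If Labs Inc. leads: Novax's best replies are R0→High, R1→Low, R2→High, R3→Med; Labs Inc.'s induced payoffs 11, 1, 5, 2; outcome (R0, High), payoffs (11, 5).
If Novax leads: Labs Inc.'s best replies are Low→R3, Med→R2, High→R0; Novax's induced payoffs 6, 1, 5; outcome (R3, Low), payoffs (9, 6).
Labs Inc. gets 11 moving first and 9 moving second, so Labs Inc. prefers to move first.

first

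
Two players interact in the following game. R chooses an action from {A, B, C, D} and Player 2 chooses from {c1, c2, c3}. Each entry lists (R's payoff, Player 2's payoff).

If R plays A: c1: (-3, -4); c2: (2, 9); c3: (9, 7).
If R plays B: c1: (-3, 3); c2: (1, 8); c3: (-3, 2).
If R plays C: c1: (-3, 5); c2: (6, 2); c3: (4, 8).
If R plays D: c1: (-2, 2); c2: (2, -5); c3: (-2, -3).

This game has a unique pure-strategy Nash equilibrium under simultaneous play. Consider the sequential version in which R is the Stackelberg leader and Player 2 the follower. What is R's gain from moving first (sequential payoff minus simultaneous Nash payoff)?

6

Work backward from Player 2's decision.
- A: Player 2 compares -4, 9, 7 and picks c2; R would get 2.
- B: Player 2 compares 3, 8, 2 and picks c2; R would get 1.
- C: Player 2 compares 5, 2, 8 and picks c3; R would get 4.
- D: Player 2 compares 2, -5, -3 and picks c1; R would get -2.
Among 2, 1, 4, -2, the best is 4 at C. Subgame-perfect outcome: (C, c3) with payoffs (4, 8).
Now find the simultaneous Nash equilibrium.
R's best replies: c1→D; c2→C; c3→A.
Player 2's best replies: A→c2; B→c2; C→c3; D→c1.
The unique mutual best reply is (D, c1), giving (-2, 2).
R's commitment gain: 4 − -2 = 6.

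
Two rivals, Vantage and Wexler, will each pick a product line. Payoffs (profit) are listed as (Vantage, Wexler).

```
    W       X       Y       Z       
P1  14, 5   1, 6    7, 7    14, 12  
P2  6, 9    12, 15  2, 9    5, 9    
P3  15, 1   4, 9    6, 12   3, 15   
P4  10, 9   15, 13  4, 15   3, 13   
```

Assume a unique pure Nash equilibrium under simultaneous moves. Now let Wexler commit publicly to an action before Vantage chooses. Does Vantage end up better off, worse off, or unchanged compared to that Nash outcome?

Solve by backward induction (Wexler leads).
- W: Vantage compares 14, 6, 15, 10 and picks P3; Wexler would get 1.
- X: Vantage compares 1, 12, 4, 15 and picks P4; Wexler would get 13.
- Y: Vantage compares 7, 2, 6, 4 and picks P1; Wexler would get 7.
- Z: Vantage compares 14, 5, 3, 3 and picks P1; Wexler would get 12.
Among 1, 13, 7, 12, the best is 13 at X. Subgame-perfect outcome: (P4, X) with payoffs (15, 13).
For the simultaneous game, intersect best replies.
Vantage's best replies: W→P3; X→P4; Y→P1; Z→P1.
Wexler's best replies: P1→Z; P2→X; P3→Z; P4→Y.
The unique mutual best reply is (P1, Z), giving (14, 12).
Vantage earns 15 sequentially versus 14 at the Nash outcome: better off.

better off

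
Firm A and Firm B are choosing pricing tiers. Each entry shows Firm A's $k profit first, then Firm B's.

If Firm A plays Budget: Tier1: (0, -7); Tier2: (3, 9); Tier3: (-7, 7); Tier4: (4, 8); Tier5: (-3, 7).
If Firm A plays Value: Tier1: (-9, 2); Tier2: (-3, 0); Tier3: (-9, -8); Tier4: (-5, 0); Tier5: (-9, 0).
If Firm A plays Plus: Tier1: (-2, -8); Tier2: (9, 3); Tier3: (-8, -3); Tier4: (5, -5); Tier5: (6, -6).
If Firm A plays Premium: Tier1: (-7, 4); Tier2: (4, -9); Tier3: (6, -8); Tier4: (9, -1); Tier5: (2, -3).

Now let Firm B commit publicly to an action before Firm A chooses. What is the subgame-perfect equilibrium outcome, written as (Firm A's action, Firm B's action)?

Work backward from Firm A's decision.
- Tier1 → Firm A plays Budget (best of 0, -9, -2, -7); Firm B gets -7.
- Tier2 → Firm A plays Plus (best of 3, -3, 9, 4); Firm B gets 3.
- Tier3 → Firm A plays Premium (best of -7, -9, -8, 6); Firm B gets -8.
- Tier4 → Firm A plays Premium (best of 4, -5, 5, 9); Firm B gets -1.
- Tier5 → Firm A plays Plus (best of -3, -9, 6, 2); Firm B gets -6.
Among -7, 3, -8, -1, -6, the best is 3 at Tier2. Subgame-perfect outcome: (Plus, Tier2) with payoffs (9, 3).

(Plus, Tier2)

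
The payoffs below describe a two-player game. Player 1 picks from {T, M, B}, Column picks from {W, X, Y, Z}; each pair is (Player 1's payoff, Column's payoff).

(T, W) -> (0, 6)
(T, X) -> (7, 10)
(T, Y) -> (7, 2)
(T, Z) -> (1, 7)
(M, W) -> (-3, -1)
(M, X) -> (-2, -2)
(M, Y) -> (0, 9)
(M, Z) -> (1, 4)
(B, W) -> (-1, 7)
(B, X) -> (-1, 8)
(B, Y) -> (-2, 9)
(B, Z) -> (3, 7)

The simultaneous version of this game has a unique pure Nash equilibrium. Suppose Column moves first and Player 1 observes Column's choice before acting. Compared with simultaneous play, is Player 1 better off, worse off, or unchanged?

Backward induction with Column moving first.
- W → Player 1 plays T (best of 0, -3, -1); Column gets 6.
- X → Player 1 plays T (best of 7, -2, -1); Column gets 10.
- Y → Player 1 plays T (best of 7, 0, -2); Column gets 2.
- Z → Player 1 plays B (best of 1, 1, 3); Column gets 7.
Among 6, 10, 2, 7, the best is 10 at X. Subgame-perfect outcome: (T, X) with payoffs (7, 10).
Under simultaneous play:
Player 1's best replies: W→T; X→T; Y→T; Z→B.
Column's best replies: T→X; M→Y; B→Y.
Only (T, X) has each player best-responding; Nash payoffs (7, 10).
Player 1 earns 7 sequentially versus 7 at the Nash outcome: unchanged.

unchanged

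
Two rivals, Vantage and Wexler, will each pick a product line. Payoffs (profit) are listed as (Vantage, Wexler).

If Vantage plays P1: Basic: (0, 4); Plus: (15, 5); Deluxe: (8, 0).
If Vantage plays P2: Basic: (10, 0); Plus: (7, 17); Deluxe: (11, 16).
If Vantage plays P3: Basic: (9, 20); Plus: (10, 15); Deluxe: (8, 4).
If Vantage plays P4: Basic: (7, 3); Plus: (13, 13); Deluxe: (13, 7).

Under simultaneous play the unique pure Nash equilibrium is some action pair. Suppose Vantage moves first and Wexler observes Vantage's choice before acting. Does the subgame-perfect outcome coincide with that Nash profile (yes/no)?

yes

Wexler best-responds to each possible Vantage move:
- P1: BR = Plus, leader payoff 15.
- P2: BR = Plus, leader payoff 7.
- P3: BR = Basic, leader payoff 9.
- P4: BR = Plus, leader payoff 13.
Among 15, 7, 9, 13, the best is 15 at P1. Subgame-perfect outcome: (P1, Plus) with payoffs (15, 5).
For the simultaneous game, intersect best replies.
Vantage's best replies: Basic→P2; Plus→P1; Deluxe→P4.
Wexler's best replies: P1→Plus; P2→Plus; P3→Basic; P4→Plus.
The unique mutual best reply is (P1, Plus), giving (15, 5).
Sequential outcome (P1, Plus) coincides with the Nash profile (P1, Plus).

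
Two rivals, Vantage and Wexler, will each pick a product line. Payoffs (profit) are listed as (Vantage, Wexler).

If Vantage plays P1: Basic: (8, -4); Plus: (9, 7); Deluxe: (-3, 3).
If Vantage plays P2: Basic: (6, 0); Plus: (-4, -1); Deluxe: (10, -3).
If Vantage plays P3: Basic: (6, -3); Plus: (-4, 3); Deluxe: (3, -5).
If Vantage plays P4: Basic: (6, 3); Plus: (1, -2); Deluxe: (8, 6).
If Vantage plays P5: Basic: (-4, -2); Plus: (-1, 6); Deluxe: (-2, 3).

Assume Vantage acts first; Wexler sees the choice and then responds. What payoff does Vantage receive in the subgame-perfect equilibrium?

9

Wexler best-responds to each possible Vantage move:
- P1: Wexler compares -4, 7, 3 and picks Plus; Vantage would get 9.
- P2: Wexler compares 0, -1, -3 and picks Basic; Vantage would get 6.
- P3: Wexler compares -3, 3, -5 and picks Plus; Vantage would get -4.
- P4: Wexler compares 3, -2, 6 and picks Deluxe; Vantage would get 8.
- P5: Wexler compares -2, 6, 3 and picks Plus; Vantage would get -1.
Maximizing over 9, 6, -4, 8, -1, Vantage chooses P1. Subgame-perfect outcome: (P1, Plus) with payoffs (9, 7).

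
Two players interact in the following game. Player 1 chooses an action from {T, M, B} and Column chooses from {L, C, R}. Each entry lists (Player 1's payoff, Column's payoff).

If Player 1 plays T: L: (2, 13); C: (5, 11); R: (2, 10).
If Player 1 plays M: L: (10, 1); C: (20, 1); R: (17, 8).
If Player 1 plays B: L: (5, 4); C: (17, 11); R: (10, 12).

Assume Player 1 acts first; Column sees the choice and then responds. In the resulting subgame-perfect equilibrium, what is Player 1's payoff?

Column best-responds to each possible Player 1 move:
- T: BR = L, leader payoff 2.
- M: BR = R, leader payoff 17.
- B: BR = R, leader payoff 10.
Maximizing over 2, 17, 10, Player 1 chooses M. Subgame-perfect outcome: (M, R) with payoffs (17, 8).

17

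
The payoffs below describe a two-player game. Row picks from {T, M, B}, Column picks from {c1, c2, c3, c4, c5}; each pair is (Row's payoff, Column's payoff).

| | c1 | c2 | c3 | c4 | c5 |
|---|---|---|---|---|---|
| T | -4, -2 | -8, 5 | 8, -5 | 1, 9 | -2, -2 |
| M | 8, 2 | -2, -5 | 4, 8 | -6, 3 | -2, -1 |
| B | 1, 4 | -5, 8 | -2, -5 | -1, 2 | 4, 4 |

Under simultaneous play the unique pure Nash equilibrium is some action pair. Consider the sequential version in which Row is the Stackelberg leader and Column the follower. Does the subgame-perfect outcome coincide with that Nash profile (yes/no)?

no

Solve by backward induction (Row leads).
- T: Column compares -2, 5, -5, 9, -2 and picks c4; Row would get 1.
- M: Column compares 2, -5, 8, 3, -1 and picks c3; Row would get 4.
- B: Column compares 4, 8, -5, 2, 4 and picks c2; Row would get -5.
Row's induced payoffs are 1, 4, -5, so Row commits to M. Subgame-perfect outcome: (M, c3) with payoffs (4, 8).
Under simultaneous play:
Row's best replies: c1→M; c2→M; c3→T; c4→T; c5→B.
Column's best replies: T→c4; M→c3; B→c2.
The unique mutual best reply is (T, c4), giving (1, 9).
Sequential outcome (M, c3) differs from the Nash profile (T, c4).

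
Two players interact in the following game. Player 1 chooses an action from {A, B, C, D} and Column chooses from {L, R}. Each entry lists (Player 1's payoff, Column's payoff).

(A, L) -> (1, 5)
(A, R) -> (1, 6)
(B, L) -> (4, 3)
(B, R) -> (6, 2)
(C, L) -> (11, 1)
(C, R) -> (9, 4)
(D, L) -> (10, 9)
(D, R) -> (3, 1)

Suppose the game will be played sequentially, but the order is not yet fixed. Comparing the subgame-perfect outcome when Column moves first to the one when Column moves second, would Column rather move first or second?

second

If Player 1 leads: Column's best replies are A→R, B→L, C→R, D→L; Player 1's induced payoffs 1, 4, 9, 10; outcome (D, L), payoffs (10, 9).
If Column leads: Player 1's best replies are L→C, R→C; Column's induced payoffs 1, 4; outcome (C, R), payoffs (9, 4).
Column gets 4 moving first and 9 moving second, so Column prefers to move second.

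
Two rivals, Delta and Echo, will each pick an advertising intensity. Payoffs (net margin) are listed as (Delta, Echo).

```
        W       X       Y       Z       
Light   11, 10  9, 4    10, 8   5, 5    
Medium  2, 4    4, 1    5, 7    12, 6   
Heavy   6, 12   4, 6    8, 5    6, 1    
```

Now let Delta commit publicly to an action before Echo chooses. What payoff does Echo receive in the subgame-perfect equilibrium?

Solve by backward induction (Delta leads).
- Light: BR = W, leader payoff 11.
- Medium: BR = Y, leader payoff 5.
- Heavy: BR = W, leader payoff 6.
Delta's induced payoffs are 11, 5, 6, so Delta commits to Light. Subgame-perfect outcome: (Light, W) with payoffs (11, 10).

10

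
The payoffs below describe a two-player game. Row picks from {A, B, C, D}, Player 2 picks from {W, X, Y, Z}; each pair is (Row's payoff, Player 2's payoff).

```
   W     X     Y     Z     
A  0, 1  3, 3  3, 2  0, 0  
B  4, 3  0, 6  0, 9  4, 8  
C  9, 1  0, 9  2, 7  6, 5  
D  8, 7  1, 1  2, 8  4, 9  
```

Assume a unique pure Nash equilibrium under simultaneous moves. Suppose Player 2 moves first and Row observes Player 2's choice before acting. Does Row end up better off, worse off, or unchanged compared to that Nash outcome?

Solve by backward induction (Player 2 leads).
- W → Row plays C (best of 0, 4, 9, 8); Player 2 gets 1.
- X → Row plays A (best of 3, 0, 0, 1); Player 2 gets 3.
- Y → Row plays A (best of 3, 0, 2, 2); Player 2 gets 2.
- Z → Row plays C (best of 0, 4, 6, 4); Player 2 gets 5.
Player 2's induced payoffs are 1, 3, 2, 5, so Player 2 commits to Z. Subgame-perfect outcome: (C, Z) with payoffs (6, 5).
For the simultaneous game, intersect best replies.
Row's best replies: W→C; X→A; Y→A; Z→C.
Player 2's best replies: A→X; B→Y; C→X; D→Z.
Only (A, X) has each player best-responding; Nash payoffs (3, 3).
Row earns 6 sequentially versus 3 at the Nash outcome: better off.

better off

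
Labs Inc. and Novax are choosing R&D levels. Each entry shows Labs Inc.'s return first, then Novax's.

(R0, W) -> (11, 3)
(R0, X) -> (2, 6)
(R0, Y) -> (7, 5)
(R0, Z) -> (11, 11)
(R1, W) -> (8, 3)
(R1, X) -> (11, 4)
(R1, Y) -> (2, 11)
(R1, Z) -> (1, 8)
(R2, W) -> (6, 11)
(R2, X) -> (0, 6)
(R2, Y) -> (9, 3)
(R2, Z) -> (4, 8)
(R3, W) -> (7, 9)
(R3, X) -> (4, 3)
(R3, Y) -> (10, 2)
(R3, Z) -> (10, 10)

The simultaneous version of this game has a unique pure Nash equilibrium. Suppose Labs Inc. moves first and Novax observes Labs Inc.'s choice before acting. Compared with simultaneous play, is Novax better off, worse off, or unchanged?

unchanged

Solve by backward induction (Labs Inc. leads).
- R0: BR = Z, leader payoff 11.
- R1: BR = Y, leader payoff 2.
- R2: BR = W, leader payoff 6.
- R3: BR = Z, leader payoff 10.
Maximizing over 11, 2, 6, 10, Labs Inc. chooses R0. Subgame-perfect outcome: (R0, Z) with payoffs (11, 11).
Under simultaneous play:
Labs Inc.'s best replies: W→R0; X→R1; Y→R3; Z→R0.
Novax's best replies: R0→Z; R1→Y; R2→W; R3→Z.
Only (R0, Z) has each player best-responding; Nash payoffs (11, 11).
Novax earns 11 sequentially versus 11 at the Nash outcome: unchanged.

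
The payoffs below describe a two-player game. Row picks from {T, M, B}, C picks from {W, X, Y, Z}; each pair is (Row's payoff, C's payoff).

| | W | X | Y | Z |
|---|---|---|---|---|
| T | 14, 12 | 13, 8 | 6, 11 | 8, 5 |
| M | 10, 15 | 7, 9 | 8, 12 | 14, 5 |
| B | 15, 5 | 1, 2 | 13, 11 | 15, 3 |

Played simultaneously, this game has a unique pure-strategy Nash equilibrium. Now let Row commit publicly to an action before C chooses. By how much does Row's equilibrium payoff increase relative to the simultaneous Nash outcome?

Solve by backward induction (Row leads).
- T: BR = W, leader payoff 14.
- M: BR = W, leader payoff 10.
- B: BR = Y, leader payoff 13.
Among 14, 10, 13, the best is 14 at T. Subgame-perfect outcome: (T, W) with payoffs (14, 12).
For the simultaneous game, intersect best replies.
Row's best replies: W→B; X→T; Y→B; Z→B.
C's best replies: T→W; M→W; B→Y.
Only (B, Y) has each player best-responding; Nash payoffs (13, 11).
Row's commitment gain: 14 − 13 = 1.

1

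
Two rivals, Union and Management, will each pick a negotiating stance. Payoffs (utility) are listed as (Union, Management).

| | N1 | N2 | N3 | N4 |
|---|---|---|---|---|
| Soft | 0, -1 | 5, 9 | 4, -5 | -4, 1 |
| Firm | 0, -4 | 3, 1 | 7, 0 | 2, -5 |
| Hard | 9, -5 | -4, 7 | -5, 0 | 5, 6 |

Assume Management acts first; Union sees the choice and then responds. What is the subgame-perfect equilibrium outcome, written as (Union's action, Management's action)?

(Soft, N2)

Union best-responds to each possible Management move:
- N1: BR = Hard, leader payoff -5.
- N2: BR = Soft, leader payoff 9.
- N3: BR = Firm, leader payoff 0.
- N4: BR = Hard, leader payoff 6.
Management's induced payoffs are -5, 9, 0, 6, so Management commits to N2. Subgame-perfect outcome: (Soft, N2) with payoffs (5, 9).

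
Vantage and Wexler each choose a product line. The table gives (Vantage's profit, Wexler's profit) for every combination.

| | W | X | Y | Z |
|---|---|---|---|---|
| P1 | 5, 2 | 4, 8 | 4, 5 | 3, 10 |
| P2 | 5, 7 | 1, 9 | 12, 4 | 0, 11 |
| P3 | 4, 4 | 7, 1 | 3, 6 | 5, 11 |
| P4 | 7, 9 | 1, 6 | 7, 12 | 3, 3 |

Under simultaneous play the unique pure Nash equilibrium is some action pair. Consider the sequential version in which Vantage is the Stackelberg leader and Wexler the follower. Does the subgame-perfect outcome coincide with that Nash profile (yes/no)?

no

Wexler best-responds to each possible Vantage move:
- P1: Wexler compares 2, 8, 5, 10 and picks Z; Vantage would get 3.
- P2: Wexler compares 7, 9, 4, 11 and picks Z; Vantage would get 0.
- P3: Wexler compares 4, 1, 6, 11 and picks Z; Vantage would get 5.
- P4: Wexler compares 9, 6, 12, 3 and picks Y; Vantage would get 7.
Among 3, 0, 5, 7, the best is 7 at P4. Subgame-perfect outcome: (P4, Y) with payoffs (7, 12).
Under simultaneous play:
Vantage's best replies: W→P4; X→P3; Y→P2; Z→P3.
Wexler's best replies: P1→Z; P2→Z; P3→Z; P4→Y.
Only (P3, Z) has each player best-responding; Nash payoffs (5, 11).
Sequential outcome (P4, Y) differs from the Nash profile (P3, Z).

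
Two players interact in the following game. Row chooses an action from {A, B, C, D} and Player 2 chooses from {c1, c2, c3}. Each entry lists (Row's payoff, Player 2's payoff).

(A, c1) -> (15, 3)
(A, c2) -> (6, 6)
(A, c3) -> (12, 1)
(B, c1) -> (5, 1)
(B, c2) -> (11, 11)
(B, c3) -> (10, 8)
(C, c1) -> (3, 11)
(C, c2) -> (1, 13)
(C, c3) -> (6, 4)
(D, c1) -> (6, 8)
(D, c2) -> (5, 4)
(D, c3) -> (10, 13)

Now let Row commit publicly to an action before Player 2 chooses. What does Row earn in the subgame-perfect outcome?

Work backward from Player 2's decision.
- A: Player 2 compares 3, 6, 1 and picks c2; Row would get 6.
- B: Player 2 compares 1, 11, 8 and picks c2; Row would get 11.
- C: Player 2 compares 11, 13, 4 and picks c2; Row would get 1.
- D: Player 2 compares 8, 4, 13 and picks c3; Row would get 10.
Row's induced payoffs are 6, 11, 1, 10, so Row commits to B. Subgame-perfect outcome: (B, c2) with payoffs (11, 11).

11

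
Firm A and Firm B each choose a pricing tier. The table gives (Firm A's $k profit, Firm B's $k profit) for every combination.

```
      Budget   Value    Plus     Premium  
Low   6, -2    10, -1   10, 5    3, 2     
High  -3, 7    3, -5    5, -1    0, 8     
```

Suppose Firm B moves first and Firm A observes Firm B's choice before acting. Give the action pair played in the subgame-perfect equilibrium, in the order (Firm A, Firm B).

(Low, Plus)

Work backward from Firm A's decision.
- Budget → Firm A plays Low (best of 6, -3); Firm B gets -2.
- Value → Firm A plays Low (best of 10, 3); Firm B gets -1.
- Plus → Firm A plays Low (best of 10, 5); Firm B gets 5.
- Premium → Firm A plays Low (best of 3, 0); Firm B gets 2.
Maximizing over -2, -1, 5, 2, Firm B chooses Plus. Subgame-perfect outcome: (Low, Plus) with payoffs (10, 5).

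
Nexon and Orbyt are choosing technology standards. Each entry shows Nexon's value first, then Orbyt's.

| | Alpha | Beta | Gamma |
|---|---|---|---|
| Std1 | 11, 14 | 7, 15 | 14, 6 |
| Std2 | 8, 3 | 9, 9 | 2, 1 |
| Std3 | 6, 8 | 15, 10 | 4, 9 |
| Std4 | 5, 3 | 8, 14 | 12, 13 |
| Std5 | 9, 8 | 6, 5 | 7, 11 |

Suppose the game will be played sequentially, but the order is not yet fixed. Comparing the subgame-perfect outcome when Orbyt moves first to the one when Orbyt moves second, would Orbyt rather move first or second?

first

If Nexon leads: Orbyt's best replies are Std1→Beta, Std2→Beta, Std3→Beta, Std4→Beta, Std5→Gamma; Nexon's induced payoffs 7, 9, 15, 8, 7; outcome (Std3, Beta), payoffs (15, 10).
If Orbyt leads: Nexon's best replies are Alpha→Std1, Beta→Std3, Gamma→Std1; Orbyt's induced payoffs 14, 10, 6; outcome (Std1, Alpha), payoffs (11, 14).
Orbyt gets 14 moving first and 10 moving second, so Orbyt prefers to move first.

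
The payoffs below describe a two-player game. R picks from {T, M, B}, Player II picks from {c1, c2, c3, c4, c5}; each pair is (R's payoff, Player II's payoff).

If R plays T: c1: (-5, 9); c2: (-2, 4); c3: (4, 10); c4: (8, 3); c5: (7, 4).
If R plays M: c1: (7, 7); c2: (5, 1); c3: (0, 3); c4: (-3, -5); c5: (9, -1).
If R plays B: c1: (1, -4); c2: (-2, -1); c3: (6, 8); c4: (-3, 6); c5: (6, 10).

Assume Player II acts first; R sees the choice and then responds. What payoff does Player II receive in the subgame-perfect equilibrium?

R best-responds to each possible Player II move:
- c1 → R plays M (best of -5, 7, 1); Player II gets 7.
- c2 → R plays M (best of -2, 5, -2); Player II gets 1.
- c3 → R plays B (best of 4, 0, 6); Player II gets 8.
- c4 → R plays T (best of 8, -3, -3); Player II gets 3.
- c5 → R plays M (best of 7, 9, 6); Player II gets -1.
Among 7, 1, 8, 3, -1, the best is 8 at c3. Subgame-perfect outcome: (B, c3) with payoffs (6, 8).

8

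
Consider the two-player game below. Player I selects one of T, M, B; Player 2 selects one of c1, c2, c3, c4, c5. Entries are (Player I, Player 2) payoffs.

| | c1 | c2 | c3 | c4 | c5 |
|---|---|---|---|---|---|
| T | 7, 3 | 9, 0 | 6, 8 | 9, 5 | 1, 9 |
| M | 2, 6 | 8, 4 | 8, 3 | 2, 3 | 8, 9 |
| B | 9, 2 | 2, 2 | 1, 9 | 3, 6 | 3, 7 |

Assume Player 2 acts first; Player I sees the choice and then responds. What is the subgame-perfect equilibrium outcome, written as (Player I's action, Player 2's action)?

Work backward from Player I's decision.
- c1: Player I compares 7, 2, 9 and picks B; Player 2 would get 2.
- c2: Player I compares 9, 8, 2 and picks T; Player 2 would get 0.
- c3: Player I compares 6, 8, 1 and picks M; Player 2 would get 3.
- c4: Player I compares 9, 2, 3 and picks T; Player 2 would get 5.
- c5: Player I compares 1, 8, 3 and picks M; Player 2 would get 9.
Player 2's induced payoffs are 2, 0, 3, 5, 9, so Player 2 commits to c5. Subgame-perfect outcome: (M, c5) with payoffs (8, 9).

(M, c5)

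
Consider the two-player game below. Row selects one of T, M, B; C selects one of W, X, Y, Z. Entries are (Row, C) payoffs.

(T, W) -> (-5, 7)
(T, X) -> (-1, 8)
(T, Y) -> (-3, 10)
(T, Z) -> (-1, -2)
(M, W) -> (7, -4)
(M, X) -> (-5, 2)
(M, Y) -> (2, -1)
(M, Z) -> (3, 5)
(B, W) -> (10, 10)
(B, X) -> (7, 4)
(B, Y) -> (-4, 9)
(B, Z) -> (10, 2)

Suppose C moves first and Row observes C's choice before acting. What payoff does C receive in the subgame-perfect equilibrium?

10

Work backward from Row's decision.
- W: BR = B, leader payoff 10.
- X: BR = B, leader payoff 4.
- Y: BR = M, leader payoff -1.
- Z: BR = B, leader payoff 2.
Maximizing over 10, 4, -1, 2, C chooses W. Subgame-perfect outcome: (B, W) with payoffs (10, 10).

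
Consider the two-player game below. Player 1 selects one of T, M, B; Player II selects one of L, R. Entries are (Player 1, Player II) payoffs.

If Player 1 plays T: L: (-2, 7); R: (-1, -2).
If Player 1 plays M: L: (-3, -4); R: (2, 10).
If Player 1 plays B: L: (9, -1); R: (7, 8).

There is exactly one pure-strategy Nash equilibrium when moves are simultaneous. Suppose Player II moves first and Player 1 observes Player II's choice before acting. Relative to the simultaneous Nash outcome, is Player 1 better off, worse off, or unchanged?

unchanged

Backward induction with Player II moving first.
- L: BR = B, leader payoff -1.
- R: BR = B, leader payoff 8.
Among -1, 8, the best is 8 at R. Subgame-perfect outcome: (B, R) with payoffs (7, 8).
Under simultaneous play:
Player 1's best replies: L→B; R→B.
Player II's best replies: T→L; M→R; B→R.
Only (B, R) has each player best-responding; Nash payoffs (7, 8).
Player 1 earns 7 sequentially versus 7 at the Nash outcome: unchanged.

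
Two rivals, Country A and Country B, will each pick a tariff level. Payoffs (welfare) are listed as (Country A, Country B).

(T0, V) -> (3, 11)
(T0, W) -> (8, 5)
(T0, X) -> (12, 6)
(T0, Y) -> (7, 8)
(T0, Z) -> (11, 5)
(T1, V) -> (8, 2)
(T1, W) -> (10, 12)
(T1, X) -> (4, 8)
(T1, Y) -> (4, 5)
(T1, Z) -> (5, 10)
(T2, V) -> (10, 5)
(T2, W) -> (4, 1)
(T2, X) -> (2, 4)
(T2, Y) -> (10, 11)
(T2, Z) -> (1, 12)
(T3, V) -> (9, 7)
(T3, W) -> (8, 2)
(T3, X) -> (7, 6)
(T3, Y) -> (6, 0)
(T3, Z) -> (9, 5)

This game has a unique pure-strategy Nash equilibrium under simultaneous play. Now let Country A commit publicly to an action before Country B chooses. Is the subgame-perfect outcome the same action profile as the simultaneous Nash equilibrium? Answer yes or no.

Country B best-responds to each possible Country A move:
- T0: BR = V, leader payoff 3.
- T1: BR = W, leader payoff 10.
- T2: BR = Z, leader payoff 1.
- T3: BR = V, leader payoff 9.
Maximizing over 3, 10, 1, 9, Country A chooses T1. Subgame-perfect outcome: (T1, W) with payoffs (10, 12).
For the simultaneous game, intersect best replies.
Country A's best replies: V→T2; W→T1; X→T0; Y→T2; Z→T0.
Country B's best replies: T0→V; T1→W; T2→Z; T3→V.
Only (T1, W) has each player best-responding; Nash payoffs (10, 12).
Sequential outcome (T1, W) coincides with the Nash profile (T1, W).

yes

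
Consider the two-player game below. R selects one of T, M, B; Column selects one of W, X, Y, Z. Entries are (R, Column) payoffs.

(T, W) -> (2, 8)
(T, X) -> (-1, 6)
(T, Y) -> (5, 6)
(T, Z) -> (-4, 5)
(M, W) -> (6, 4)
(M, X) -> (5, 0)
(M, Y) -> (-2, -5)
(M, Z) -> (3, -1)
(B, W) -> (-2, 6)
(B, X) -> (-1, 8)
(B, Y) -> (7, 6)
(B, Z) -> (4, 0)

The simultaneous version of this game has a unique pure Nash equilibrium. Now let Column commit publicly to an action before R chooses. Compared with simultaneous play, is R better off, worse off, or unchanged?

better off

Work backward from R's decision.
- W: R compares 2, 6, -2 and picks M; Column would get 4.
- X: R compares -1, 5, -1 and picks M; Column would get 0.
- Y: R compares 5, -2, 7 and picks B; Column would get 6.
- Z: R compares -4, 3, 4 and picks B; Column would get 0.
Maximizing over 4, 0, 6, 0, Column chooses Y. Subgame-perfect outcome: (B, Y) with payoffs (7, 6).
For the simultaneous game, intersect best replies.
R's best replies: W→M; X→M; Y→B; Z→B.
Column's best replies: T→W; M→W; B→X.
Only (M, W) has each player best-responding; Nash payoffs (6, 4).
R earns 7 sequentially versus 6 at the Nash outcome: better off.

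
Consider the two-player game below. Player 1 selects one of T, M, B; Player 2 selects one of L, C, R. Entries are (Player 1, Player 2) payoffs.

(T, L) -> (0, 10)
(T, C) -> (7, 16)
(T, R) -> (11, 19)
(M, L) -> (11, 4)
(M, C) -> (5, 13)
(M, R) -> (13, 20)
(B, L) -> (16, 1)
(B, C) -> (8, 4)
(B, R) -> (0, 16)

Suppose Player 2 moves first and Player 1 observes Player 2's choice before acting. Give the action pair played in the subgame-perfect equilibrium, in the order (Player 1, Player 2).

Backward induction with Player 2 moving first.
- L: BR = B, leader payoff 1.
- C: BR = B, leader payoff 4.
- R: BR = M, leader payoff 20.
Maximizing over 1, 4, 20, Player 2 chooses R. Subgame-perfect outcome: (M, R) with payoffs (13, 20).

(M, R)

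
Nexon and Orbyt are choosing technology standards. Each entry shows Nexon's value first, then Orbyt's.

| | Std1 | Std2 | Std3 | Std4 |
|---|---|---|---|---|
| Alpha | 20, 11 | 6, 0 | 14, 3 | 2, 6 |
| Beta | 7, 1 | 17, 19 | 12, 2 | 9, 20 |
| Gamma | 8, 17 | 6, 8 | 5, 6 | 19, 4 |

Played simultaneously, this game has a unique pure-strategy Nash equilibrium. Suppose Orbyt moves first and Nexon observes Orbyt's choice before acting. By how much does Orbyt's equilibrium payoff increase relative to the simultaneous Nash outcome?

Nexon best-responds to each possible Orbyt move:
- Std1 → Nexon plays Alpha (best of 20, 7, 8); Orbyt gets 11.
- Std2 → Nexon plays Beta (best of 6, 17, 6); Orbyt gets 19.
- Std3 → Nexon plays Alpha (best of 14, 12, 5); Orbyt gets 3.
- Std4 → Nexon plays Gamma (best of 2, 9, 19); Orbyt gets 4.
Among 11, 19, 3, 4, the best is 19 at Std2. Subgame-perfect outcome: (Beta, Std2) with payoffs (17, 19).
Under simultaneous play:
Nexon's best replies: Std1→Alpha; Std2→Beta; Std3→Alpha; Std4→Gamma.
Orbyt's best replies: Alpha→Std1; Beta→Std4; Gamma→Std1.
Only (Alpha, Std1) has each player best-responding; Nash payoffs (20, 11).
Orbyt's commitment gain: 19 − 11 = 8.

8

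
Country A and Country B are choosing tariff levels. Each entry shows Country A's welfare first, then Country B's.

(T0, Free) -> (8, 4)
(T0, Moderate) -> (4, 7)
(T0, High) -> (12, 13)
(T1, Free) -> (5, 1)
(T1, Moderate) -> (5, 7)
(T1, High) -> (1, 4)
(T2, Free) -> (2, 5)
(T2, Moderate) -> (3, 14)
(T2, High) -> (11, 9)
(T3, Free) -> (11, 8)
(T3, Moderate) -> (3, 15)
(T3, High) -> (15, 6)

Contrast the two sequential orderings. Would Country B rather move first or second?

If Country A leads: Country B's best replies are T0→High, T1→Moderate, T2→Moderate, T3→Moderate; Country A's induced payoffs 12, 5, 3, 3; outcome (T0, High), payoffs (12, 13).
If Country B leads: Country A's best replies are Free→T3, Moderate→T1, High→T3; Country B's induced payoffs 8, 7, 6; outcome (T3, Free), payoffs (11, 8).
Country B gets 8 moving first and 13 moving second, so Country B prefers to move second.

second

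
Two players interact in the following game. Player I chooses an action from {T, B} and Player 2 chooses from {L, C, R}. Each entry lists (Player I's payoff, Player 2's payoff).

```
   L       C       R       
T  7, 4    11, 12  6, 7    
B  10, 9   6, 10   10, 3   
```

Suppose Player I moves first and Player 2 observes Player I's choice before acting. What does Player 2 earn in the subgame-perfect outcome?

Solve by backward induction (Player I leads).
- T: Player 2 compares 4, 12, 7 and picks C; Player I would get 11.
- B: Player 2 compares 9, 10, 3 and picks C; Player I would get 6.
Among 11, 6, the best is 11 at T. Subgame-perfect outcome: (T, C) with payoffs (11, 12).

12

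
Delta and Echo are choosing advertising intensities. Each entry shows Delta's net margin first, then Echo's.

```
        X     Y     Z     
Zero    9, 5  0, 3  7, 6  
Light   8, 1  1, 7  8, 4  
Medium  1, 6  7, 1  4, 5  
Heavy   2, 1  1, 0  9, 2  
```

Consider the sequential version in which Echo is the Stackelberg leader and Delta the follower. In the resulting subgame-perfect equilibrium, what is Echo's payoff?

Backward induction with Echo moving first.
- X: Delta compares 9, 8, 1, 2 and picks Zero; Echo would get 5.
- Y: Delta compares 0, 1, 7, 1 and picks Medium; Echo would get 1.
- Z: Delta compares 7, 8, 4, 9 and picks Heavy; Echo would get 2.
Echo's induced payoffs are 5, 1, 2, so Echo commits to X. Subgame-perfect outcome: (Zero, X) with payoffs (9, 5).

5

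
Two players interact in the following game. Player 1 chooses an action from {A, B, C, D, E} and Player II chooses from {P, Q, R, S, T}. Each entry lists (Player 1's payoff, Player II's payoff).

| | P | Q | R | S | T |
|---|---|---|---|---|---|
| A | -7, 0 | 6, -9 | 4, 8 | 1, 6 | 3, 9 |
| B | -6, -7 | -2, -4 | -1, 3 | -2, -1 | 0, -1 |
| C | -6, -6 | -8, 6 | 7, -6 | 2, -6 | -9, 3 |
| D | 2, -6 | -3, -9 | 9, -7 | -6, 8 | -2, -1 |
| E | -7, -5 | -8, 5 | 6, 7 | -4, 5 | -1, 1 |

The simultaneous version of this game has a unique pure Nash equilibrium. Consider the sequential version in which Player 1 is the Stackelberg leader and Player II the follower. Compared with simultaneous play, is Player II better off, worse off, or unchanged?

worse off

Backward induction with Player 1 moving first.
- A: BR = T, leader payoff 3.
- B: BR = R, leader payoff -1.
- C: BR = Q, leader payoff -8.
- D: BR = S, leader payoff -6.
- E: BR = R, leader payoff 6.
Maximizing over 3, -1, -8, -6, 6, Player 1 chooses E. Subgame-perfect outcome: (E, R) with payoffs (6, 7).
Under simultaneous play:
Player 1's best replies: P→D; Q→A; R→D; S→C; T→A.
Player II's best replies: A→T; B→R; C→Q; D→S; E→R.
The unique mutual best reply is (A, T), giving (3, 9).
Player II earns 7 sequentially versus 9 at the Nash outcome: worse off.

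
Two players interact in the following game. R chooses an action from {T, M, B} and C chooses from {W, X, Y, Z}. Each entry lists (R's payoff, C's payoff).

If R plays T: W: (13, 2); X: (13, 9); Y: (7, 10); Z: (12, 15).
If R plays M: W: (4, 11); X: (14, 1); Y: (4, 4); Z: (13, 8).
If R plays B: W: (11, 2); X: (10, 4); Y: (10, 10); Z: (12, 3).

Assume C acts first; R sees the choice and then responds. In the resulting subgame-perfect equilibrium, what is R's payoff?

Solve by backward induction (C leads).
- W: R compares 13, 4, 11 and picks T; C would get 2.
- X: R compares 13, 14, 10 and picks M; C would get 1.
- Y: R compares 7, 4, 10 and picks B; C would get 10.
- Z: R compares 12, 13, 12 and picks M; C would get 8.
C's induced payoffs are 2, 1, 10, 8, so C commits to Y. Subgame-perfect outcome: (B, Y) with payoffs (10, 10).

10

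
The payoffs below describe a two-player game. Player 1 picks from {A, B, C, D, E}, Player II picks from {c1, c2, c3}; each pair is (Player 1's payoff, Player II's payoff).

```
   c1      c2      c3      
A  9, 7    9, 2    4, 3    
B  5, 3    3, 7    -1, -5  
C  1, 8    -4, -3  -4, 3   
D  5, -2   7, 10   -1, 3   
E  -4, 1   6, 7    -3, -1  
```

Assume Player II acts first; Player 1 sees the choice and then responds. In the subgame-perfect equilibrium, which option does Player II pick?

c1

Solve by backward induction (Player II leads).
- c1 → Player 1 plays A (best of 9, 5, 1, 5, -4); Player II gets 7.
- c2 → Player 1 plays A (best of 9, 3, -4, 7, 6); Player II gets 2.
- c3 → Player 1 plays A (best of 4, -1, -4, -1, -3); Player II gets 3.
Player II's induced payoffs are 7, 2, 3, so Player II commits to c1. Subgame-perfect outcome: (A, c1) with payoffs (9, 7).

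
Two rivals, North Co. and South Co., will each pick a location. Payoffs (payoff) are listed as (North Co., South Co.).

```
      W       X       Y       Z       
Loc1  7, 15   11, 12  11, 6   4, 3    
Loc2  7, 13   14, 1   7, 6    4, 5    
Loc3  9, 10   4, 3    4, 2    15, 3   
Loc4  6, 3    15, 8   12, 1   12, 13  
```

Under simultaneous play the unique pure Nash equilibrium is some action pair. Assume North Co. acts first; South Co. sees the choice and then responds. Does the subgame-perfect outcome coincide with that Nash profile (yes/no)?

Solve by backward induction (North Co. leads).
- Loc1: South Co. compares 15, 12, 6, 3 and picks W; North Co. would get 7.
- Loc2: South Co. compares 13, 1, 6, 5 and picks W; North Co. would get 7.
- Loc3: South Co. compares 10, 3, 2, 3 and picks W; North Co. would get 9.
- Loc4: South Co. compares 3, 8, 1, 13 and picks Z; North Co. would get 12.
North Co.'s induced payoffs are 7, 7, 9, 12, so North Co. commits to Loc4. Subgame-perfect outcome: (Loc4, Z) with payoffs (12, 13).
For the simultaneous game, intersect best replies.
North Co.'s best replies: W→Loc3; X→Loc4; Y→Loc4; Z→Loc3.
South Co.'s best replies: Loc1→W; Loc2→W; Loc3→W; Loc4→Z.
Only (Loc3, W) has each player best-responding; Nash payoffs (9, 10).
Sequential outcome (Loc4, Z) differs from the Nash profile (Loc3, W).

no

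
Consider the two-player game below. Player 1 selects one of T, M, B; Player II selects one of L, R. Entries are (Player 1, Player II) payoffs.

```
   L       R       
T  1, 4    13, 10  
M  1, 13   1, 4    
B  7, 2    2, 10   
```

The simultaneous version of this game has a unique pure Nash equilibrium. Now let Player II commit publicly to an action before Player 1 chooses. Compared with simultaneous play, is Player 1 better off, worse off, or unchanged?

Work backward from Player 1's decision.
- L: BR = B, leader payoff 2.
- R: BR = T, leader payoff 10.
Maximizing over 2, 10, Player II chooses R. Subgame-perfect outcome: (T, R) with payoffs (13, 10).
For the simultaneous game, intersect best replies.
Player 1's best replies: L→B; R→T.
Player II's best replies: T→R; M→L; B→R.
The unique mutual best reply is (T, R), giving (13, 10).
Player 1 earns 13 sequentially versus 13 at the Nash outcome: unchanged.

unchanged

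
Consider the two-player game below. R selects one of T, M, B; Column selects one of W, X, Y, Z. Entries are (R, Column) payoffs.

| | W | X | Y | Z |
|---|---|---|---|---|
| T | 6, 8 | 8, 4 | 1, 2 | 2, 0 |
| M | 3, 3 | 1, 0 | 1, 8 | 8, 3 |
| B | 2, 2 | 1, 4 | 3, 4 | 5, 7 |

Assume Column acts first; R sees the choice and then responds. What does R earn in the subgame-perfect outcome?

R best-responds to each possible Column move:
- W: R compares 6, 3, 2 and picks T; Column would get 8.
- X: R compares 8, 1, 1 and picks T; Column would get 4.
- Y: R compares 1, 1, 3 and picks B; Column would get 4.
- Z: R compares 2, 8, 5 and picks M; Column would get 3.
Among 8, 4, 4, 3, the best is 8 at W. Subgame-perfect outcome: (T, W) with payoffs (6, 8).

6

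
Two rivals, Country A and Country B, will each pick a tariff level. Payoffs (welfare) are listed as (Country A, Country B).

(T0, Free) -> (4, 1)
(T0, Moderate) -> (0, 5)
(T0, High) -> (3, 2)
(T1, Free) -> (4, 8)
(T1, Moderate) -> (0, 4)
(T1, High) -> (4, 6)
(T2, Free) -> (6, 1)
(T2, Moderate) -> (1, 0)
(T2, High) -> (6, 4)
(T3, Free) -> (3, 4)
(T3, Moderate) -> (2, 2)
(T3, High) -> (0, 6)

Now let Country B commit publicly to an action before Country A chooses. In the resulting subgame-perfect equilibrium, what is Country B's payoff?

4

Solve by backward induction (Country B leads).
- Free → Country A plays T2 (best of 4, 4, 6, 3); Country B gets 1.
- Moderate → Country A plays T3 (best of 0, 0, 1, 2); Country B gets 2.
- High → Country A plays T2 (best of 3, 4, 6, 0); Country B gets 4.
Maximizing over 1, 2, 4, Country B chooses High. Subgame-perfect outcome: (T2, High) with payoffs (6, 4).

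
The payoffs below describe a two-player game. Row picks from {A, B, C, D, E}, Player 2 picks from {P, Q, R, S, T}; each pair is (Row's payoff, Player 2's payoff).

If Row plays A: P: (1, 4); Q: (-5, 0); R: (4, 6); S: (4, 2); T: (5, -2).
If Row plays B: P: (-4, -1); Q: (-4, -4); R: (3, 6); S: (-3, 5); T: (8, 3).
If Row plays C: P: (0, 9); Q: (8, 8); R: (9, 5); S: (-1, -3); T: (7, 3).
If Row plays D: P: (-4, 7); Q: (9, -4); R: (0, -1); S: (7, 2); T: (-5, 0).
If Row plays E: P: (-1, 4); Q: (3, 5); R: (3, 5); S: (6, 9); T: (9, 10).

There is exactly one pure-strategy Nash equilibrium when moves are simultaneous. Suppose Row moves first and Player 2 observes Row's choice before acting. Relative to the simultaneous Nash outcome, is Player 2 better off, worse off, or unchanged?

unchanged

Backward induction with Row moving first.
- A → Player 2 plays R (best of 4, 0, 6, 2, -2); Row gets 4.
- B → Player 2 plays R (best of -1, -4, 6, 5, 3); Row gets 3.
- C → Player 2 plays P (best of 9, 8, 5, -3, 3); Row gets 0.
- D → Player 2 plays P (best of 7, -4, -1, 2, 0); Row gets -4.
- E → Player 2 plays T (best of 4, 5, 5, 9, 10); Row gets 9.
Row's induced payoffs are 4, 3, 0, -4, 9, so Row commits to E. Subgame-perfect outcome: (E, T) with payoffs (9, 10).
For the simultaneous game, intersect best replies.
Row's best replies: P→A; Q→D; R→C; S→D; T→E.
Player 2's best replies: A→R; B→R; C→P; D→P; E→T.
The unique mutual best reply is (E, T), giving (9, 10).
Player 2 earns 10 sequentially versus 10 at the Nash outcome: unchanged.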